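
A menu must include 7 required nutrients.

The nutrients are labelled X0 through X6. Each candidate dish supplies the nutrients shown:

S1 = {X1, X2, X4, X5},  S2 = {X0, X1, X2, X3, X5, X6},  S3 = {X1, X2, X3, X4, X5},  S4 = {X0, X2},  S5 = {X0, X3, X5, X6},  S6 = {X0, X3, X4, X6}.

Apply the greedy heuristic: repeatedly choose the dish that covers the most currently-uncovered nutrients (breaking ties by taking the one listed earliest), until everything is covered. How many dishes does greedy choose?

Greedy: pick S2 (covers 6 new) → pick S1 (covers 1 new). Total picks: 2.

2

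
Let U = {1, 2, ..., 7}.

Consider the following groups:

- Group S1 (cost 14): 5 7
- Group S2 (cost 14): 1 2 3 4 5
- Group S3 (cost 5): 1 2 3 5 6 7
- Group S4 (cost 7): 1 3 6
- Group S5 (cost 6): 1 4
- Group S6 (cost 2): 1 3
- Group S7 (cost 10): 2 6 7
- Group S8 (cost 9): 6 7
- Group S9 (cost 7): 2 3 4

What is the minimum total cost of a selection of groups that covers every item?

11

S3, S5 together cover every item (S3 ∪ S5 = {1, 2, 3, 4, 5, 6, 7}); total cost 5 + 6 = 11.
No covering selection has total cost below 11.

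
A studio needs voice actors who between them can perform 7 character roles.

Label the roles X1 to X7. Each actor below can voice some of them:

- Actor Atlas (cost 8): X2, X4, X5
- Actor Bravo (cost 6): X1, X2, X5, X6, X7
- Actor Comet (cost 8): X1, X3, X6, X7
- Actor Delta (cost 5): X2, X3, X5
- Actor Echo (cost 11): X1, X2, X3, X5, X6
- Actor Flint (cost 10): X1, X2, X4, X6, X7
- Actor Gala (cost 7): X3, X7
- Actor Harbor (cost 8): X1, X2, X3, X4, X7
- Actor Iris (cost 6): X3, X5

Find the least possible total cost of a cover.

14

Bravo, Harbor together cover every role (Bravo ∪ Harbor = {X1, X2, X3, X4, X5, X6, X7}); total cost 6 + 8 = 14.
No covering selection has total cost below 14.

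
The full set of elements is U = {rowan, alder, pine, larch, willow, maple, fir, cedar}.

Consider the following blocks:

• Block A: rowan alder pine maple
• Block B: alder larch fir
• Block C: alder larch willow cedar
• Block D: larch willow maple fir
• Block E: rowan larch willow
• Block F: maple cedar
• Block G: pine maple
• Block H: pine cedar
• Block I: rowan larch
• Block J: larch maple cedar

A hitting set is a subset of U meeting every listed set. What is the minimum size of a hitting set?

Take T = {pine, larch, cedar}. Each listed block contains at least one of these, so T is a hitting set of size 3.
No choice of 2 elements meets every block, so 3 is the minimum.

3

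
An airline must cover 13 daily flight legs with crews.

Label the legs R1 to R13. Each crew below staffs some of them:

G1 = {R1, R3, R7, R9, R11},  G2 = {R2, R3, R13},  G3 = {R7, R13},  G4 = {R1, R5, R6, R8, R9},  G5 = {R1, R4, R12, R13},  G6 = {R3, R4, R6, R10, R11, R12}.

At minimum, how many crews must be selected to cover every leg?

Take {G1, G2, G4, G6}. Their union is {R1, R2, R3, R4, R5, R6, R7, R8, R9, R10, R11, R12, R13}, which is all 13 legs.
No 3 of the 6 crews cover everything (all 20 combinations miss at least one leg), so 4 is optimal.

4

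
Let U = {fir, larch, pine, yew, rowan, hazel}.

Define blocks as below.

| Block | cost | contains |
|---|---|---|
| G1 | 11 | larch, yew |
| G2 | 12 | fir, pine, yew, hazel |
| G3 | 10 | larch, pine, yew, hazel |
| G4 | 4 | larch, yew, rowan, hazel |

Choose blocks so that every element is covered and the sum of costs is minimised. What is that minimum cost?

16

G2, G4 together cover every element (G2 ∪ G4 = {fir, larch, pine, yew, rowan, hazel}); total cost 12 + 4 = 16.
No covering selection has total cost below 16.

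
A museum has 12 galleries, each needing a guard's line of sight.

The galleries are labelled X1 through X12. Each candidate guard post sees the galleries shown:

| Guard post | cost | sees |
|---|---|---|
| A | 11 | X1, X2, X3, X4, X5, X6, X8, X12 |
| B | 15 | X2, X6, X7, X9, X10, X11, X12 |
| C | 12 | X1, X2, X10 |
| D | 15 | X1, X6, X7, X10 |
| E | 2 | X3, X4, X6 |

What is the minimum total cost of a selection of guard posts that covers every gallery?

26

A, B together cover every gallery (A ∪ B = {X1, X2, X3, X4, X5, X6, X7, X8, X9, X10, X11, X12}); total cost 11 + 15 = 26.
The greedy pick E, A, B costs 28; no covering selection beats 26.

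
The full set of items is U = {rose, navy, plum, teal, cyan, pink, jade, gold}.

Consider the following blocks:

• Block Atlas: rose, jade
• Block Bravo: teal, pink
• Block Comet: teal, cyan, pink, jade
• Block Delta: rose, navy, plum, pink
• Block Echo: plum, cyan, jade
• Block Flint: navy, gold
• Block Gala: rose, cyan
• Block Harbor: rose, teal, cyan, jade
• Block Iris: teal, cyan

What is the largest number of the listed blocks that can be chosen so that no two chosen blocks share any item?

3

Atlas, Flint, Iris are pairwise disjoint (Atlas={rose,jade}; Flint={navy,gold}; Iris={teal,cyan}).
Every remaining block overlaps one of these, and no 4 of the listed blocks are pairwise disjoint, so 3 is the maximum.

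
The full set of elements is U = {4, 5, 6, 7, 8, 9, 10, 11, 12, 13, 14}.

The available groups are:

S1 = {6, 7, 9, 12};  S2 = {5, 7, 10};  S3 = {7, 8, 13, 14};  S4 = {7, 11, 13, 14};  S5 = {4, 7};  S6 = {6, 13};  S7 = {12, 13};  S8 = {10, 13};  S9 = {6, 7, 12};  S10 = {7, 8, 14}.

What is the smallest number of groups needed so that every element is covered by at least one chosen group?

S1 and S2 and S3 and S4 and S5 together: S1 ∪ S2 ∪ S3 ∪ S4 ∪ S5 = {4, 5, 6, 7, 8, 9, 10, 11, 12, 13, 14} — every element is covered.
No 4 of the 10 groups cover everything (all 210 combinations miss at least one element), so 5 is optimal.

5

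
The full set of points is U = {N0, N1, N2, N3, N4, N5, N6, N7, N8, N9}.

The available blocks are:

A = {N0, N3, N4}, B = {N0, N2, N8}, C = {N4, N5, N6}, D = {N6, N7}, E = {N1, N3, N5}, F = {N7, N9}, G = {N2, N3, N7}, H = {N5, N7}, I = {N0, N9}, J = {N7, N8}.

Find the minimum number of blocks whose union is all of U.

B and C and E and F together: B ∪ C ∪ E ∪ F = {N0, N1, N2, N3, N4, N5, N6, N7, N8, N9} — every point is covered.
Each block has at most 3 points, and 3·3 = 9 < 10 — so at least 4 blocks are needed, and 4 is optimal.

4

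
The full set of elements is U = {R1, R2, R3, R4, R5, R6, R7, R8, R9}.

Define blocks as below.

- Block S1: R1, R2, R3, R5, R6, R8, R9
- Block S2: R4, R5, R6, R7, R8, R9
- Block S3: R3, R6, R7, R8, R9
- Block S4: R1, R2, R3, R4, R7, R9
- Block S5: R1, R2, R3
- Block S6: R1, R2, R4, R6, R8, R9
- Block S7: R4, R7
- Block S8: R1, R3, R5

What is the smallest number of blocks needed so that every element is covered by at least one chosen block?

S1 and S2 together: S1 ∪ S2 = {R1, R2, R3, R4, R5, R6, R7, R8, R9} — every element is covered.
No single block has all 9 elements (the largest, S1, has 7), so 2 is optimal.

2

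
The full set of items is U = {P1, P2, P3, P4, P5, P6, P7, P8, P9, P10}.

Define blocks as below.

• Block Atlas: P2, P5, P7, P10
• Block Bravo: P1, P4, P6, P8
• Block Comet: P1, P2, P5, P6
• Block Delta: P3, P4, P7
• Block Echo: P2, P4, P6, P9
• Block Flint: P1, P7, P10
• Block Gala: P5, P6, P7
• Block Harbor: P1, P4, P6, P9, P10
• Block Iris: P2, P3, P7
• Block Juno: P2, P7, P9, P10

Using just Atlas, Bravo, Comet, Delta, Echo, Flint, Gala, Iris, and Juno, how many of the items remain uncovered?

Union of Atlas, Bravo, Comet, Delta, Echo, Flint, Gala, Iris, Juno = {P1, P2, P3, P4, P5, P6, P7, P8, P9, P10} — that's every item, so 0 are uncovered.

0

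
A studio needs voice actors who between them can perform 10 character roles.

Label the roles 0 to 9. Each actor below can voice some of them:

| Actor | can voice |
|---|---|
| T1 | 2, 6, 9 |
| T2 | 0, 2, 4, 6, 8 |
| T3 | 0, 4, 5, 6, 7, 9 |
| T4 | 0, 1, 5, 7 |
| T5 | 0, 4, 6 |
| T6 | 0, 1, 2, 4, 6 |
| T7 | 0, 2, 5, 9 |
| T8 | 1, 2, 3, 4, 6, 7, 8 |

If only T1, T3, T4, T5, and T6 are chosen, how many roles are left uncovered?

2

Union of T1, T3, T4, T5, T6 = {0, 1, 2, 4, 5, 6, 7, 9}.
Not covered: 3, 8 — 2 roles.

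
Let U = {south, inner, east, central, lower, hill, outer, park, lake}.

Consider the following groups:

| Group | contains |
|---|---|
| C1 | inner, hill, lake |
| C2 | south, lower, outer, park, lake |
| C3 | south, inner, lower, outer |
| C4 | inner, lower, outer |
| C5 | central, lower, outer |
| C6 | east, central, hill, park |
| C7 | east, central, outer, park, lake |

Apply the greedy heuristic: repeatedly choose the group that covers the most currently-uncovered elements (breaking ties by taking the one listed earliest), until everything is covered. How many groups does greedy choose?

Greedy: pick C2 (covers 5 new) → pick C6 (covers 3 new) → pick C1 (covers 1 new). Total picks: 3.

3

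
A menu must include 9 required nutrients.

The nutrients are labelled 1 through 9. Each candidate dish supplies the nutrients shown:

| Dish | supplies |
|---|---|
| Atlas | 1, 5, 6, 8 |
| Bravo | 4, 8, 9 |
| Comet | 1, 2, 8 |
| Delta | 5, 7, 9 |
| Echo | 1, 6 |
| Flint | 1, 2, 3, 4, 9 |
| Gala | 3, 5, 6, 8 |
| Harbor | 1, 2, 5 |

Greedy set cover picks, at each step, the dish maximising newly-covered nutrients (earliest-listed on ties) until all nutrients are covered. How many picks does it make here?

Greedy: pick Flint (covers 5 new) → pick Atlas (covers 3 new) → pick Delta (covers 1 new). Total picks: 3.

3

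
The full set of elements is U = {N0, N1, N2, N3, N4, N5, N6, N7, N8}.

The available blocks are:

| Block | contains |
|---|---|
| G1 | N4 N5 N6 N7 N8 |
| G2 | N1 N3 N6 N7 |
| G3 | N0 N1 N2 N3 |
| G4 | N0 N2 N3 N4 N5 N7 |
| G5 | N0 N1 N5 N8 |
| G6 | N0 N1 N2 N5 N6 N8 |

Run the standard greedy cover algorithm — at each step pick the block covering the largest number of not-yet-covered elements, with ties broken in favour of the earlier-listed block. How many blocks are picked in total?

2

Greedy: pick G4 (covers 6 new) → pick G6 (covers 3 new). Total picks: 2.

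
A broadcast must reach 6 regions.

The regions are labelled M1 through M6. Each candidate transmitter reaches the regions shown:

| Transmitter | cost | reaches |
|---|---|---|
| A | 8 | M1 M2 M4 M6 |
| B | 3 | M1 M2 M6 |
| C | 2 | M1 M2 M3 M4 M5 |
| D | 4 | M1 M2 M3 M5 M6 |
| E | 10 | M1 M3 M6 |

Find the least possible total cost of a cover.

B, C together cover every region (B ∪ C = {M1, M2, M3, M4, M5, M6}); total cost 3 + 2 = 5.
No covering selection has total cost below 5.

5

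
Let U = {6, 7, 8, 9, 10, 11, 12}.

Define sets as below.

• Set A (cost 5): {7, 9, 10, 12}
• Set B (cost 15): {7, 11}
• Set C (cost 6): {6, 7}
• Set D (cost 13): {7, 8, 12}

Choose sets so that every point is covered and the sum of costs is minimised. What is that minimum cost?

A, B, C, D together cover every point (A ∪ B ∪ C ∪ D = {6, 7, 8, 9, 10, 11, 12}); total cost 5 + 15 + 6 + 13 = 39.
No covering selection has total cost below 39.

39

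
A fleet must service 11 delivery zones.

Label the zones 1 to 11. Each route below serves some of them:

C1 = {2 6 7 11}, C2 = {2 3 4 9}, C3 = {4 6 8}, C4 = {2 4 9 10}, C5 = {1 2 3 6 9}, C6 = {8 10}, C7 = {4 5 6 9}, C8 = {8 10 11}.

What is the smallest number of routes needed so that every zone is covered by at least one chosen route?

4

Take {C1, C5, C7, C8}. Their union is {1, 2, 3, 4, 5, 6, 7, 8, 9, 10, 11}, which is all 11 zones.
Only C7 contains 5, so C7 is forced; the remaining 7 zones need at least 3 more routes (each remaining route adds at most 3) — so at least 4 routes are needed, and 4 is optimal.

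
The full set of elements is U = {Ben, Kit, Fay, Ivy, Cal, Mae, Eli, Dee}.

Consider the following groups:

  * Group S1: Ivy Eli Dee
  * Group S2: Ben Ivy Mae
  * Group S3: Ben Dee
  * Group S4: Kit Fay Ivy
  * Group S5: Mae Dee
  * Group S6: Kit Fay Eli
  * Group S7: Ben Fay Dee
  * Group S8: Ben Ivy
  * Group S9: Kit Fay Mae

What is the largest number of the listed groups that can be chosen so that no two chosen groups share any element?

3

S5, S6, S8 are pairwise disjoint (S5={Mae,Dee}; S6={Kit,Fay,Eli}; S8={Ben,Ivy}).
Every remaining group overlaps one of these, and no 4 of the listed groups are pairwise disjoint, so 3 is the maximum.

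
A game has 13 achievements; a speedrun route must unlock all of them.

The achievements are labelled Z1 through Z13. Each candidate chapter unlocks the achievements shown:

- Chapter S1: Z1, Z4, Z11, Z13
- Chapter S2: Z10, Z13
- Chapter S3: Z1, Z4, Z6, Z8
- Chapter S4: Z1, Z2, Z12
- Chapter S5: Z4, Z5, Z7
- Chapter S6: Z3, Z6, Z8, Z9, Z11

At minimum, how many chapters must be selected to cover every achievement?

S2 and S4 and S5 and S6 together: S2 ∪ S4 ∪ S5 ∪ S6 = {Z1, Z2, Z3, Z4, Z5, Z6, Z7, Z8, Z9, Z10, Z11, Z12, Z13} — every achievement is covered.
Only S6 contains Z3, so S6 is forced; the remaining 8 achievements need at least 3 more chapters (each remaining chapter adds at most 3) — so at least 4 chapters are needed, and 4 is optimal.

4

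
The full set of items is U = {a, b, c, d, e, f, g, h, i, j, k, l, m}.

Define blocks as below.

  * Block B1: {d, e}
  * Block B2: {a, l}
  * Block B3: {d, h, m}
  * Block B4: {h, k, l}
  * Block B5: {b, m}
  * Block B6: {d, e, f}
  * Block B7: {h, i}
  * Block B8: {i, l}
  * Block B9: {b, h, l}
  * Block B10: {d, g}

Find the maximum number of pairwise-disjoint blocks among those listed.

4

B2, B5, B6, B7 are pairwise disjoint (B2={a,l}; B5={b,m}; B6={d,e,f}; B7={h,i}).
Every remaining block overlaps one of these, and no 5 of the listed blocks are pairwise disjoint, so 4 is the maximum.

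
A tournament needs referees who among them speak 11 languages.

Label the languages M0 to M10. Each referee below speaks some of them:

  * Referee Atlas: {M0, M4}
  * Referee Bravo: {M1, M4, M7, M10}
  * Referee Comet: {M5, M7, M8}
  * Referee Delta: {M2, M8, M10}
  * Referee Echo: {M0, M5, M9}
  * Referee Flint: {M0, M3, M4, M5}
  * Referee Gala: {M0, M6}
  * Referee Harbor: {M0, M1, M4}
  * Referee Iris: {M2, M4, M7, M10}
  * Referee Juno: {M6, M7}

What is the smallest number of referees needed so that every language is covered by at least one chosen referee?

Take {Delta, Echo, Flint, Harbor, Juno}. Their union is {M0, M1, M2, M3, M4, M5, M6, M7, M8, M9, M10}, which is all 11 languages.
No 4 of the 10 referees cover everything (all 210 combinations miss at least one language), so 5 is optimal.

5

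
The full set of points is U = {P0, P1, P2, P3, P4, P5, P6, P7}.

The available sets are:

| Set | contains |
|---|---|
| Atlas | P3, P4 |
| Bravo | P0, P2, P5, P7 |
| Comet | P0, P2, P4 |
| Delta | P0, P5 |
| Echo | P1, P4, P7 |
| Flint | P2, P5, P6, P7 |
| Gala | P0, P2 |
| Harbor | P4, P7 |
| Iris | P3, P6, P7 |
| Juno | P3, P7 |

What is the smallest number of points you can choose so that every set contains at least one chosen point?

3

H = {P0, P3, P7} meets every set (each contains at least one member of H), and |H| = 3.
No choice of 2 points meets every set, so 3 is the minimum.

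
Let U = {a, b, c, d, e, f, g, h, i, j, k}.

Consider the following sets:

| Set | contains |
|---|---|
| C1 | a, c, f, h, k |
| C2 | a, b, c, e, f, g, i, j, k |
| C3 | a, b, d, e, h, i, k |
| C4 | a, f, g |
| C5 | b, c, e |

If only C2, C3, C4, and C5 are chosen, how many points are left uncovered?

Union of C2, C3, C4, C5 = {a, b, c, d, e, f, g, h, i, j, k} — that's every point, so 0 are uncovered.

0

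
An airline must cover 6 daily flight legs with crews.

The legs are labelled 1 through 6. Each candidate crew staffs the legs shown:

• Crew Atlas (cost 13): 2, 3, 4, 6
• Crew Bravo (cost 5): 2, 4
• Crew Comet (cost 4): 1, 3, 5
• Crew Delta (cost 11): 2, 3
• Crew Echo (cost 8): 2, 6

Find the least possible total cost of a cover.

Bravo, Comet, Echo together cover every leg (Bravo ∪ Comet ∪ Echo = {1, 2, 3, 4, 5, 6}); total cost 5 + 4 + 8 = 17.
No covering selection has total cost below 17.

17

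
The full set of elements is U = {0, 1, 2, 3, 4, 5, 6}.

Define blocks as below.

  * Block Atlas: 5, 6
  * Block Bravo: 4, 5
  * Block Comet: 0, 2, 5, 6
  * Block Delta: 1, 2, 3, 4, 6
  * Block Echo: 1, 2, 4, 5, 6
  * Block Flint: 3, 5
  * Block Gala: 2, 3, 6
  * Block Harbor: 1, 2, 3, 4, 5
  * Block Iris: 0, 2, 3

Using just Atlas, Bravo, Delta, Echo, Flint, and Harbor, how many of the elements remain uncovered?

Union of Atlas, Bravo, Delta, Echo, Flint, Harbor = {1, 2, 3, 4, 5, 6}.
Not covered: 0 — 1 element.

1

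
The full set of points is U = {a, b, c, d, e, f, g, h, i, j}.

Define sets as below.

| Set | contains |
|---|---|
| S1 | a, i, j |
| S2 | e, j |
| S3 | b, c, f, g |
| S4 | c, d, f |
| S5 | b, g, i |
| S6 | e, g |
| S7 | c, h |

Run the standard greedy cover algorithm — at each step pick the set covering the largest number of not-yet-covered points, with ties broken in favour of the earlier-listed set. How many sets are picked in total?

5

Greedy: pick S3 (covers 4 new) → pick S1 (covers 3 new) → pick S2 (covers 1 new) → pick S4 (covers 1 new) → pick S7 (covers 1 new). Total picks: 5.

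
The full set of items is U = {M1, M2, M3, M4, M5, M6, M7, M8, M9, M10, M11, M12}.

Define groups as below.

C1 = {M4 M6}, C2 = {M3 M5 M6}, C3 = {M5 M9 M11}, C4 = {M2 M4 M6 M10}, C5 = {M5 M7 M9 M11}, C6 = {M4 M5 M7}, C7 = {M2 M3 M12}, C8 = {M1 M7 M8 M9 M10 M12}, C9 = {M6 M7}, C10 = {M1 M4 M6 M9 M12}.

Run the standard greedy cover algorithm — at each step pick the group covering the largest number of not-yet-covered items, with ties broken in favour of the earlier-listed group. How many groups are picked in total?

Greedy: pick C8 (covers 6 new) → pick C2 (covers 3 new) → pick C4 (covers 2 new) → pick C3 (covers 1 new). Total picks: 4.

4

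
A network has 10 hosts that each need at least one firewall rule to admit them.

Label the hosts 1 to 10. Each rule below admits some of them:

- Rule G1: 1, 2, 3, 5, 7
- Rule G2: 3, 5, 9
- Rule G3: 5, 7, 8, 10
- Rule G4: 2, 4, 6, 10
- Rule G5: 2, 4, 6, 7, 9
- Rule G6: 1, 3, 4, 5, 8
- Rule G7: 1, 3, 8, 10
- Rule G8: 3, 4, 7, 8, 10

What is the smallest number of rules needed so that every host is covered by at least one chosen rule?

G3 and G5 and G7 together: G3 ∪ G5 ∪ G7 = {1, 2, 3, 4, 5, 6, 7, 8, 9, 10} — every host is covered.
No 2 of the 8 rules cover everything (all 28 combinations miss at least one host), so 3 is optimal.

3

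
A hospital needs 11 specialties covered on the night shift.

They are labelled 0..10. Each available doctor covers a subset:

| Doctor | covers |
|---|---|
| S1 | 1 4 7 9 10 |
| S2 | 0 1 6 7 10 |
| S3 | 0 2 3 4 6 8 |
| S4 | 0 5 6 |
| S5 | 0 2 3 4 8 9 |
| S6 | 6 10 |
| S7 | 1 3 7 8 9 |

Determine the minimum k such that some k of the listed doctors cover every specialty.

3

S1 and S4 and S5 together: S1 ∪ S4 ∪ S5 = {0, 1, 2, 3, 4, 5, 6, 7, 8, 9, 10} — every specialty is covered.
Only S4 contains 5, so S4 is forced; the remaining 8 specialties need at least 2 more doctors (each remaining doctor adds at most 5) — so at least 3 doctors are needed, and 3 is optimal.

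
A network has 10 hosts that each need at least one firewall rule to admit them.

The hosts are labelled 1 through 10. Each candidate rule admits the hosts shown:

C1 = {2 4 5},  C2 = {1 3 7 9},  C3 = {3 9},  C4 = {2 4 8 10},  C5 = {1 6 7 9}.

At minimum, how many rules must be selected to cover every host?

Take {C1, C2, C4, C5}. Their union is {1, 2, 3, 4, 5, 6, 7, 8, 9, 10}, which is all 10 hosts.
No 3 of the 5 rules cover everything (all 10 combinations miss at least one host), so 4 is optimal.

4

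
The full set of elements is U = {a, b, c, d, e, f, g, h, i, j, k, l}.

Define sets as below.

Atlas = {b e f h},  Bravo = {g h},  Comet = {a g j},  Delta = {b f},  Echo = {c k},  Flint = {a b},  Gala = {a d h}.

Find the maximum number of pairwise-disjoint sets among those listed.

Bravo, Echo, Flint are pairwise disjoint (Bravo={g,h}; Echo={c,k}; Flint={a,b}).
Every remaining set overlaps one of these, and no 4 of the listed sets are pairwise disjoint, so 3 is the maximum.

3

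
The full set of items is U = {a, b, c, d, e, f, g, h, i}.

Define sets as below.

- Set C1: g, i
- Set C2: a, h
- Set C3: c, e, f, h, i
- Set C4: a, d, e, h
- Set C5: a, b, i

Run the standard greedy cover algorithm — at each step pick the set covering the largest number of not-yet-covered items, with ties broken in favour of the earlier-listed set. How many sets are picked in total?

Greedy: pick C3 (covers 5 new) → pick C4 (covers 2 new) → pick C1 (covers 1 new) → pick C5 (covers 1 new). Total picks: 4.

4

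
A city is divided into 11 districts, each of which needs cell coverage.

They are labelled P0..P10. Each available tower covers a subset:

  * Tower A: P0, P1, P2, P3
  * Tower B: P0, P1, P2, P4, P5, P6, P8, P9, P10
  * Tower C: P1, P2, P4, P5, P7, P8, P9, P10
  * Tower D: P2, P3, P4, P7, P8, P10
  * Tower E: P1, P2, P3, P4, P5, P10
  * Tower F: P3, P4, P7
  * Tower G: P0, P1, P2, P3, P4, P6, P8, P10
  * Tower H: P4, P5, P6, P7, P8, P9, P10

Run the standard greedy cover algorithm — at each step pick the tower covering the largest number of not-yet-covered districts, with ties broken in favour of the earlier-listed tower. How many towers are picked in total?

Greedy: pick B (covers 9 new) → pick D (covers 2 new). Total picks: 2.

2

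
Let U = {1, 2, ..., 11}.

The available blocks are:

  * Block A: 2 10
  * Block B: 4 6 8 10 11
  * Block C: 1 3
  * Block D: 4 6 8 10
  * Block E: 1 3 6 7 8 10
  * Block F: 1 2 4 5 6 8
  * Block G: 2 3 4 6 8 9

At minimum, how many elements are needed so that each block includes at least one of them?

Take H = {1, 2, 4}. Each listed block contains at least one of these, so H is a hitting set of size 3.
No choice of 2 elements meets every block, so 3 is the minimum.

3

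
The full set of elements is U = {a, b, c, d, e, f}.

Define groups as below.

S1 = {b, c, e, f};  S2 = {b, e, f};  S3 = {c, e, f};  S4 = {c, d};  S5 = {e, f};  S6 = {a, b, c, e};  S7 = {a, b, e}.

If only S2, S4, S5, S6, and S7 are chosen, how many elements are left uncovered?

Union of S2, S4, S5, S6, S7 = {a, b, c, d, e, f} — that's every element, so 0 are uncovered.

0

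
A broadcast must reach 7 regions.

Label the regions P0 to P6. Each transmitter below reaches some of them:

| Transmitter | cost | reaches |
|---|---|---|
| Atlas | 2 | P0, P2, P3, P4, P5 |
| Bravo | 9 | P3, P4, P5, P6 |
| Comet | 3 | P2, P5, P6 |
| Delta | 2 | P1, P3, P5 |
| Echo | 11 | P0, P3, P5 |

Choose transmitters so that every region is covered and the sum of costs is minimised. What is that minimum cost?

Atlas, Comet, Delta together cover every region (Atlas ∪ Comet ∪ Delta = {P0, P1, P2, P3, P4, P5, P6}); total cost 2 + 3 + 2 = 7.
No covering selection has total cost below 7.

7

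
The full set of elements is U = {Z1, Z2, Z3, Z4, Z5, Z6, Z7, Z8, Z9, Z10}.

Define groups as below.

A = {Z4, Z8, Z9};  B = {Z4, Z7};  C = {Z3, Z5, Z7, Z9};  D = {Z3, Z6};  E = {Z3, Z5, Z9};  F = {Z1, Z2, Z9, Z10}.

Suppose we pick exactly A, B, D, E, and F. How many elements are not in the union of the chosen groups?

0

Union of A, B, D, E, F = {Z1, Z2, Z3, Z4, Z5, Z6, Z7, Z8, Z9, Z10} — that's every element, so 0 are uncovered.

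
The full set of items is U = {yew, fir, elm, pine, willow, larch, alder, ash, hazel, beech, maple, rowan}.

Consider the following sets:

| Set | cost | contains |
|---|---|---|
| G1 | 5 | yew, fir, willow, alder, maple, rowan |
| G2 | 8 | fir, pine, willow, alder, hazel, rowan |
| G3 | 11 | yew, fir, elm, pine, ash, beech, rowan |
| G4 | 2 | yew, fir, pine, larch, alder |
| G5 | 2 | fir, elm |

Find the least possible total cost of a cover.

G1, G2, G3, G4 together cover every item (G1 ∪ G2 ∪ G3 ∪ G4 = {yew, fir, elm, pine, willow, larch, alder, ash, hazel, beech, maple, rowan}); total cost 5 + 8 + 11 + 2 = 26.
The greedy pick G4, G1, G5, G3, G2 costs 28; no covering selection beats 26.

26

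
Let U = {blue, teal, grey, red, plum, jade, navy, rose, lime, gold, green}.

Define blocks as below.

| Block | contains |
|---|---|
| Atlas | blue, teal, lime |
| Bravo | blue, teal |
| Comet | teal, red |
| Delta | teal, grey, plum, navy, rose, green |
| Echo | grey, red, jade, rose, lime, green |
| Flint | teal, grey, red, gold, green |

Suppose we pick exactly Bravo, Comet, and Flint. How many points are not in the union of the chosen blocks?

5

Union of Bravo, Comet, Flint = {blue, teal, grey, red, gold, green}.
Not covered: plum, jade, navy, rose, lime — 5 points.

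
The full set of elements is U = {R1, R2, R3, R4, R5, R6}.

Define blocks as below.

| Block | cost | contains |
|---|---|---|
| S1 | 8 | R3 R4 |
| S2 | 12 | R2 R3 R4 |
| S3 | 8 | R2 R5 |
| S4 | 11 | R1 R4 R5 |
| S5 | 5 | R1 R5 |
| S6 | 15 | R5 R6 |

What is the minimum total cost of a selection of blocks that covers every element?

S2, S5, S6 together cover every element (S2 ∪ S5 ∪ S6 = {R1, R2, R3, R4, R5, R6}); total cost 12 + 5 + 15 = 32.
The greedy pick S5, S1, S3, S6 costs 36; no covering selection beats 32.

32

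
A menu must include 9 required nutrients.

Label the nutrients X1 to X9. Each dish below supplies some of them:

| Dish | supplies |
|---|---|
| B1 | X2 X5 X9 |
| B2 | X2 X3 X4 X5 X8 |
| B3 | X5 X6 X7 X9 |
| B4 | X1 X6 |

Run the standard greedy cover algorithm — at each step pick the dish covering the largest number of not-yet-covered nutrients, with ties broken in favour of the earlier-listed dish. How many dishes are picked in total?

Greedy: pick B2 (covers 5 new) → pick B3 (covers 3 new) → pick B4 (covers 1 new). Total picks: 3.

3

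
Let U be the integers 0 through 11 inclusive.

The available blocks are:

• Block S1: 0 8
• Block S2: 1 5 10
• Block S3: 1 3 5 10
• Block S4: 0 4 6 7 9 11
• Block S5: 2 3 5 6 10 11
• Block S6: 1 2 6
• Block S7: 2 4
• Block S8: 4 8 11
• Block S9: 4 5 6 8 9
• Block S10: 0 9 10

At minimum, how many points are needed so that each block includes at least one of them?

4

Take H = {0, 4, 5, 6}. Each listed block contains at least one of these, so H is a hitting set of size 4.
No choice of 3 points meets every block, so 4 is the minimum.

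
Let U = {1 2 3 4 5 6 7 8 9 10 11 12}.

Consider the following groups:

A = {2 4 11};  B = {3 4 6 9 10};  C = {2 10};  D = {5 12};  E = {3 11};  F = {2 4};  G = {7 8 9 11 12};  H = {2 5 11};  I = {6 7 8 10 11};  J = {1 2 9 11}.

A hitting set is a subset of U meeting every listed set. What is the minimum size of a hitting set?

4

The 4 elements {4, 10, 11, 12} hit every group.
No choice of 3 elements meets every group, so 4 is the minimum.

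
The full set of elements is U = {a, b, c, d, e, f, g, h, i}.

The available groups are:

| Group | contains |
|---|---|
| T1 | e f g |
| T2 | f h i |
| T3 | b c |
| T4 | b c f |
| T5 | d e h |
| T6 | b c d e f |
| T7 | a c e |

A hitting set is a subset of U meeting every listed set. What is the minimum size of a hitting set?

3

The 3 elements {b, e, f} hit every group.
No choice of 2 elements meets every group, so 3 is the minimum.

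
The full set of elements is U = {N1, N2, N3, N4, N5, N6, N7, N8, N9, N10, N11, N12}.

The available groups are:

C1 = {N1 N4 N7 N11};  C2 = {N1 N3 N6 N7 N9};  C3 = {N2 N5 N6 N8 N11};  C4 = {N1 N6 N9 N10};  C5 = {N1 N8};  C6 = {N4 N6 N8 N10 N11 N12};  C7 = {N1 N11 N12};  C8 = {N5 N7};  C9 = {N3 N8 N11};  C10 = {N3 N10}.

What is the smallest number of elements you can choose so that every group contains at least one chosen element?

4

H = {N1, N3, N6, N7} meets every group (each contains at least one member of H), and |H| = 4.
No choice of 3 elements meets every group, so 4 is the minimum.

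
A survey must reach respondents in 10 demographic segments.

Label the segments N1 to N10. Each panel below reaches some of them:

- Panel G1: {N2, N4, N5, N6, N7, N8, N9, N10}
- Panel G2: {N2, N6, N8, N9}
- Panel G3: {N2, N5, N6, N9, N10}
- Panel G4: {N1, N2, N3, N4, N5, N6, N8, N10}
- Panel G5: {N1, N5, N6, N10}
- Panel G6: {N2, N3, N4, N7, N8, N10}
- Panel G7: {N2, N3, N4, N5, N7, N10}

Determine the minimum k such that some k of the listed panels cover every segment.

2

Take {G1, G4}. Their union is {N1, N2, N3, N4, N5, N6, N7, N8, N9, N10}, which is all 10 segments.
No single panel has all 10 segments (the largest, G1, has 8), so 2 is optimal.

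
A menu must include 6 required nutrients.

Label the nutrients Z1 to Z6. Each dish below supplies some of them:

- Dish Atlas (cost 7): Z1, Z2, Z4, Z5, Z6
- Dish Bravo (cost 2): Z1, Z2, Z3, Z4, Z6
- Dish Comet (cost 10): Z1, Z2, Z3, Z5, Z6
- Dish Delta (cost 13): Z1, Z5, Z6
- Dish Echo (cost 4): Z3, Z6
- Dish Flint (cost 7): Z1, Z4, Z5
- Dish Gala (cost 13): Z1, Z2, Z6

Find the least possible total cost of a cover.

Bravo, Flint together cover every nutrient (Bravo ∪ Flint = {Z1, Z2, Z3, Z4, Z5, Z6}); total cost 2 + 7 = 9.
No covering selection has total cost below 9.

9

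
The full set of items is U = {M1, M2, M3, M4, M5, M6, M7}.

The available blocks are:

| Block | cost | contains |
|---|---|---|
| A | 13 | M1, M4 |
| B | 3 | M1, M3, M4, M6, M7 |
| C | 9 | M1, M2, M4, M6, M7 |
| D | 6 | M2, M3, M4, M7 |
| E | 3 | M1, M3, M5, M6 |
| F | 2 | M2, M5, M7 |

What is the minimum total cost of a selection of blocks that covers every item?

5

B, F together cover every item (B ∪ F = {M1, M2, M3, M4, M5, M6, M7}); total cost 3 + 2 = 5.
No covering selection has total cost below 5.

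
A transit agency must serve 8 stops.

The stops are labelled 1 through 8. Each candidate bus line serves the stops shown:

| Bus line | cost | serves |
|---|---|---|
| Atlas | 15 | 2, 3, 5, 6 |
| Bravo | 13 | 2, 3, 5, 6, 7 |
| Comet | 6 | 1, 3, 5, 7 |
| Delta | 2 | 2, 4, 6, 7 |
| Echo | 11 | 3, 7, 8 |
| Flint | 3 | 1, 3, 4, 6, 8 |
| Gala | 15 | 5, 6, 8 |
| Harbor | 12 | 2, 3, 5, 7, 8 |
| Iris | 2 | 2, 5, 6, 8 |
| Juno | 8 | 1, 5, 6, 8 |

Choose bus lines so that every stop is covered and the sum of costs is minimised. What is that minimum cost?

7

Delta, Flint, Iris together cover every stop (Delta ∪ Flint ∪ Iris = {1, 2, 3, 4, 5, 6, 7, 8}); total cost 2 + 3 + 2 = 7.
No covering selection has total cost below 7.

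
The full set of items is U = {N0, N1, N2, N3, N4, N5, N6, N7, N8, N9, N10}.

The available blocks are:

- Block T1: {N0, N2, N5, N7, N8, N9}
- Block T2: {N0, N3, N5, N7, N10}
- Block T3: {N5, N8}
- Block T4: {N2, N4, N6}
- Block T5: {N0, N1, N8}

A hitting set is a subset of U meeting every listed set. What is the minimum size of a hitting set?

3

H = {N2, N8, N10} meets every block (each contains at least one member of H), and |H| = 3.
No choice of 2 items meets every block, so 3 is the minimum.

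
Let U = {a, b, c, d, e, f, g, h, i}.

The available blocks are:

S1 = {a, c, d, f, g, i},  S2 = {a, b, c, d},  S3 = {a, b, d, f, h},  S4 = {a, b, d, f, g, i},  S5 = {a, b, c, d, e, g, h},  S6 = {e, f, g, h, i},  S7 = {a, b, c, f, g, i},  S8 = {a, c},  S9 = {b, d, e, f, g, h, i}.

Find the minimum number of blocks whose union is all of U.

2

S5 and S9 together: S5 ∪ S9 = {a, b, c, d, e, f, g, h, i} — every element is covered.
No single block has all 9 elements (the largest, S5, has 7), so 2 is optimal.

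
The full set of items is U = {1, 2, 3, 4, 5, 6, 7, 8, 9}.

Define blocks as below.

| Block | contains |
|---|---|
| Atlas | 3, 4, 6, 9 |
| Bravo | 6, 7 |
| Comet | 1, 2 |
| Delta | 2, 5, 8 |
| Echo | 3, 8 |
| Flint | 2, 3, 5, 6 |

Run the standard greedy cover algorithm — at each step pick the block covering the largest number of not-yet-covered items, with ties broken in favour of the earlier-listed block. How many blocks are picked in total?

Greedy: pick Atlas (covers 4 new) → pick Delta (covers 3 new) → pick Bravo (covers 1 new) → pick Comet (covers 1 new). Total picks: 4.

4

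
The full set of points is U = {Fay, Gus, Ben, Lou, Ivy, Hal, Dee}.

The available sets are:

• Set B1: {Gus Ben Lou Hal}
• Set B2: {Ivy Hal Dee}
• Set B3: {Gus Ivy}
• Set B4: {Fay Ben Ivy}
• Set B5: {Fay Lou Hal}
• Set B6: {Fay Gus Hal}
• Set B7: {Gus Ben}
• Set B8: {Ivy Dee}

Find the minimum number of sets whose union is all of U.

3

B1 and B2 and B4 together: B1 ∪ B2 ∪ B4 = {Fay, Gus, Ben, Lou, Ivy, Hal, Dee} — every point is covered.
No 2 of the 8 sets cover everything (all 28 combinations miss at least one point), so 3 is optimal.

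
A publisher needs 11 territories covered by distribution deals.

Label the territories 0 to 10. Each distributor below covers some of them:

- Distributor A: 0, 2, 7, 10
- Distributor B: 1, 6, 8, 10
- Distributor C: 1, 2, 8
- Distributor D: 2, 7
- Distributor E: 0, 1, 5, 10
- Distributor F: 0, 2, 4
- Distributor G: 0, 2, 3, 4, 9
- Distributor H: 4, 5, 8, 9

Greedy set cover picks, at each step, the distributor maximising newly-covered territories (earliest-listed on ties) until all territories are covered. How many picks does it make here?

Greedy: pick G (covers 5 new) → pick B (covers 4 new) → pick A (covers 1 new) → pick E (covers 1 new). Total picks: 4.

4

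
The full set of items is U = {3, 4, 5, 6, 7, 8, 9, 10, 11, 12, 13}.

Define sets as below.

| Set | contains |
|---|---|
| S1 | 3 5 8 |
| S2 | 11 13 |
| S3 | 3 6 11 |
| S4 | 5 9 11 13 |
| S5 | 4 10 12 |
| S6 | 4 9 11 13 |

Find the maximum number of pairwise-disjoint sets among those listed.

S1, S2, S5 are pairwise disjoint (S1={3,5,8}; S2={11,13}; S5={4,10,12}).
Every remaining set overlaps one of these, and no 4 of the listed sets are pairwise disjoint, so 3 is the maximum.

3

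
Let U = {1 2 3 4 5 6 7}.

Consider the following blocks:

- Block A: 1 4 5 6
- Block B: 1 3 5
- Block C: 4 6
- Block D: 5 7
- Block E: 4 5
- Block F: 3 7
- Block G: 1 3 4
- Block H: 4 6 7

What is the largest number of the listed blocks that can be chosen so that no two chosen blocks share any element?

2

C, F are pairwise disjoint (C={4,6}; F={3,7}).
Every remaining block overlaps one of these, and no 3 of the listed blocks are pairwise disjoint, so 2 is the maximum.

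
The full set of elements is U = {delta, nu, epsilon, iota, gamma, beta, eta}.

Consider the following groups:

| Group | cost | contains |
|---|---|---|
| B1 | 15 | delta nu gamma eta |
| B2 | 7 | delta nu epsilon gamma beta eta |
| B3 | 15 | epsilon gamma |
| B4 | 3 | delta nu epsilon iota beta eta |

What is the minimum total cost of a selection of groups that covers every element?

10

B2, B4 together cover every element (B2 ∪ B4 = {delta, nu, epsilon, iota, gamma, beta, eta}); total cost 7 + 3 = 10.
No covering selection has total cost below 10.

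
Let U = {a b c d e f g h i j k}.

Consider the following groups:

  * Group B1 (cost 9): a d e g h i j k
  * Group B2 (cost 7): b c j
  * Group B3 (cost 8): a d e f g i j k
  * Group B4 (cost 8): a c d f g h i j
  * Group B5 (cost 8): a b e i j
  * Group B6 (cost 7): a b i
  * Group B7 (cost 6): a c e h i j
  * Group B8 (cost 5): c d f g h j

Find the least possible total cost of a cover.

20

B2, B3, B8 together cover every item (B2 ∪ B3 ∪ B8 = {a, b, c, d, e, f, g, h, i, j, k}); total cost 7 + 8 + 5 = 20.
No covering selection has total cost below 20.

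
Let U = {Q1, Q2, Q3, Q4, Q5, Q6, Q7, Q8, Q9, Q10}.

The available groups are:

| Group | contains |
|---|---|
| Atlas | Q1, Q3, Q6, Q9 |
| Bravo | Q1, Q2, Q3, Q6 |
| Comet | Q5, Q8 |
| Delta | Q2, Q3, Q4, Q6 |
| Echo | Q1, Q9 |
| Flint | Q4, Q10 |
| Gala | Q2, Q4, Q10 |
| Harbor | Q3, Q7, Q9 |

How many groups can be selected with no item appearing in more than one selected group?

Comet, Gala, Harbor are pairwise disjoint (Comet={Q5,Q8}; Gala={Q2,Q4,Q10}; Harbor={Q3,Q7,Q9}).
Every remaining group overlaps one of these, and no 4 of the listed groups are pairwise disjoint, so 3 is the maximum.

3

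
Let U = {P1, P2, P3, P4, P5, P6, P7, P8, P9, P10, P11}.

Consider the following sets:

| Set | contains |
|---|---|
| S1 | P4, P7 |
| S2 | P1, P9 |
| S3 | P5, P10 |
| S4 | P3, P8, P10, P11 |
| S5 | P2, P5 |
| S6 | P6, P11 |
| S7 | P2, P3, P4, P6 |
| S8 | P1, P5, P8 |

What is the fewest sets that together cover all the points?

S1 and S2 and S3 and S4 and S7 together: S1 ∪ S2 ∪ S3 ∪ S4 ∪ S7 = {P1, P2, P3, P4, P5, P6, P7, P8, P9, P10, P11} — every point is covered.
No 4 of the 8 sets cover everything (all 70 combinations miss at least one point), so 5 is optimal.

5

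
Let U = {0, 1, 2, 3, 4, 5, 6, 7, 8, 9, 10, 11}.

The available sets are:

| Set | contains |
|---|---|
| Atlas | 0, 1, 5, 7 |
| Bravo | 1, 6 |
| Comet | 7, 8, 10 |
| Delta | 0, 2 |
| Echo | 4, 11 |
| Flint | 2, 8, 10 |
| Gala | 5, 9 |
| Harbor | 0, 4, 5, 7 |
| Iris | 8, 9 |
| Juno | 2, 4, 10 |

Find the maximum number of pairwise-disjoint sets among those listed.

Bravo, Comet, Delta, Echo, Gala are pairwise disjoint (Bravo={1,6}; Comet={7,8,10}; Delta={0,2}; Echo={4,11}; Gala={5,9}).
Every remaining set overlaps one of these, and no 6 of the listed sets are pairwise disjoint, so 5 is the maximum.

5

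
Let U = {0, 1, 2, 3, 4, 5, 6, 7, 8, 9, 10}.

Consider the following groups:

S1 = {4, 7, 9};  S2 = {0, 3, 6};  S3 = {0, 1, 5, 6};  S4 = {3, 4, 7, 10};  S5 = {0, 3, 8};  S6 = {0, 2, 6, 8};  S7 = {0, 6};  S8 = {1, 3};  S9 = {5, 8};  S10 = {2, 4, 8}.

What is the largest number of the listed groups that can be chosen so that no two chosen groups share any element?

4

S1, S7, S8, S9 are pairwise disjoint (S1={4,7,9}; S7={0,6}; S8={1,3}; S9={5,8}).
Every remaining group overlaps one of these, and no 5 of the listed groups are pairwise disjoint, so 4 is the maximum.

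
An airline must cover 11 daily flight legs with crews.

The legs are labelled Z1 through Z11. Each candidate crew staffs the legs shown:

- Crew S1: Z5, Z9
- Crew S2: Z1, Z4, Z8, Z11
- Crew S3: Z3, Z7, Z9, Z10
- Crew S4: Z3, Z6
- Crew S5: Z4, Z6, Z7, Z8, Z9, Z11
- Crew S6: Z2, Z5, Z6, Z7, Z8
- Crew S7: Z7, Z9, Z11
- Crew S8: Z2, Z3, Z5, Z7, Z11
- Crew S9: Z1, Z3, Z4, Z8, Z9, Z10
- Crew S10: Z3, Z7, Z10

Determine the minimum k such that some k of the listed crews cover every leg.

Take {S6, S8, S9}. Their union is {Z1, Z2, Z3, Z4, Z5, Z6, Z7, Z8, Z9, Z10, Z11}, which is all 11 legs.
No 2 of the 10 crews cover everything (all 45 combinations miss at least one leg), so 3 is optimal.

3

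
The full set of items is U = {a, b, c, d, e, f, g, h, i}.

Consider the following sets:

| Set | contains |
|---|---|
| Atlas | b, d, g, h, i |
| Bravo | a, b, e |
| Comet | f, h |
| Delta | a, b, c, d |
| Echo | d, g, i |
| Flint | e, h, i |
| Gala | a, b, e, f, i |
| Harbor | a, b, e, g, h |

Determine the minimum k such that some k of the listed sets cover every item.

3

Atlas, Delta, and Gala cover everything between them: the union {a, b, c, d, e, f, g, h, i} is all of U.
Only Delta contains c, so Delta is forced; the remaining 5 items need at least 2 more sets (each remaining set adds at most 3) — so at least 3 sets are needed, and 3 is optimal.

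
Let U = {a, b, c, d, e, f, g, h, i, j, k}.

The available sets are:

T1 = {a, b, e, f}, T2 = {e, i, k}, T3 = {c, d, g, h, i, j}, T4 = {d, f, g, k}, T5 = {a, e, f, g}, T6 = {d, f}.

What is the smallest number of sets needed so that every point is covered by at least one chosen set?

3

T1 and T3 and T4 together: T1 ∪ T3 ∪ T4 = {a, b, c, d, e, f, g, h, i, j, k} — every point is covered.
Only T1 contains b, so T1 is forced; the remaining 7 points need at least 2 more sets (each remaining set adds at most 6) — so at least 3 sets are needed, and 3 is optimal.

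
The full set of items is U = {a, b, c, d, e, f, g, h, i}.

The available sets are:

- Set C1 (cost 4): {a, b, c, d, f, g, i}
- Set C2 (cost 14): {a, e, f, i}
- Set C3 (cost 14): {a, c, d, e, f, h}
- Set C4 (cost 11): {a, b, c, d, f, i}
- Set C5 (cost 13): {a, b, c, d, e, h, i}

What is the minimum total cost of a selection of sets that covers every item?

C1, C5 together cover every item (C1 ∪ C5 = {a, b, c, d, e, f, g, h, i}); total cost 4 + 13 = 17.
No covering selection has total cost below 17.

17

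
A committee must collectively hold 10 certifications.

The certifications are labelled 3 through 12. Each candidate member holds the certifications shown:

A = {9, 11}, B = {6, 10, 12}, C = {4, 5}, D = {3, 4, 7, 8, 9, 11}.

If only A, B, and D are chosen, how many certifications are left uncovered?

Union of A, B, D = {3, 4, 6, 7, 8, 9, 10, 11, 12}.
Not covered: 5 — 1 certification.

1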